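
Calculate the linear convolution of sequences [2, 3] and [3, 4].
y[0] = 2×3 = 6; y[1] = 2×4 + 3×3 = 17; y[2] = 3×4 = 12

[6, 17, 12]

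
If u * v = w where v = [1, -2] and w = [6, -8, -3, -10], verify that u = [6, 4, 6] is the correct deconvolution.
Forward-compute [6, 4, 6] * [1, -2]: w[0] = 6×1 = 6; w[1] = 6×-2 + 4×1 = -8; w[2] = 4×-2 + 6×1 = -2; w[3] = 6×-2 = -12 → [6, -8, -2, -12]. Does not match given w = [6, -8, -3, -10].

Not verified. [6, 4, 6] * [1, -2] = [6, -8, -2, -12], which differs from [6, -8, -3, -10] at index 2.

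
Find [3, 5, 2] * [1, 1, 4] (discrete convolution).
y[0] = 3×1 = 3; y[1] = 3×1 + 5×1 = 8; y[2] = 3×4 + 5×1 + 2×1 = 19; y[3] = 5×4 + 2×1 = 22; y[4] = 2×4 = 8

[3, 8, 19, 22, 8]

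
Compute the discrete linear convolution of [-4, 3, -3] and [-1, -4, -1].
y[0] = -4×-1 = 4; y[1] = -4×-4 + 3×-1 = 13; y[2] = -4×-1 + 3×-4 + -3×-1 = -5; y[3] = 3×-1 + -3×-4 = 9; y[4] = -3×-1 = 3

[4, 13, -5, 9, 3]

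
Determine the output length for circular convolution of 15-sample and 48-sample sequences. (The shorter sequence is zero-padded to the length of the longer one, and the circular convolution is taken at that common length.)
Circular convolution (zero-padding the shorter input) has length max(m, n) = max(15, 48) = 48

48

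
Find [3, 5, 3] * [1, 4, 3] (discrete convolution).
y[0] = 3×1 = 3; y[1] = 3×4 + 5×1 = 17; y[2] = 3×3 + 5×4 + 3×1 = 32; y[3] = 5×3 + 3×4 = 27; y[4] = 3×3 = 9

[3, 17, 32, 27, 9]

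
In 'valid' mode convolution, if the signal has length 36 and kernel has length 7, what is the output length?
'Valid' mode counts only positions where the kernel fully overlaps the signal: m - n + 1 = 36 - 7 + 1 = 30

30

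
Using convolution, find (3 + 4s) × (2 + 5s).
Ascending coefficients: a = [3, 4], b = [2, 5]. c[0] = 3×2 = 6; c[1] = 3×5 + 4×2 = 23; c[2] = 4×5 = 20. Result coefficients: [6, 23, 20] → 6 + 23s + 20s^2

6 + 23s + 20s^2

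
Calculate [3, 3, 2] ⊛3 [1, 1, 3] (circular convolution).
Use y[k] = Σ_j s[j]·t[(k-j) mod 3]. y[0] = 3×1 + 3×3 + 2×1 = 14; y[1] = 3×1 + 3×1 + 2×3 = 12; y[2] = 3×3 + 3×1 + 2×1 = 14. Result: [14, 12, 14]

[14, 12, 14]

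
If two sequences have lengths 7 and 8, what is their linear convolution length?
Linear/full convolution length: m + n - 1 = 7 + 8 - 1 = 14

14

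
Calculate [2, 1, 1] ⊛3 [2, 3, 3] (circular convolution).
Use y[k] = Σ_j f[j]·g[(k-j) mod 3]. y[0] = 2×2 + 1×3 + 1×3 = 10; y[1] = 2×3 + 1×2 + 1×3 = 11; y[2] = 2×3 + 1×3 + 1×2 = 11. Result: [10, 11, 11]

[10, 11, 11]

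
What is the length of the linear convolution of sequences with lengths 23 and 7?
Linear/full convolution length: m + n - 1 = 23 + 7 - 1 = 29

29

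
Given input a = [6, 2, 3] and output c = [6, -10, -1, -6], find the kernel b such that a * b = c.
Output length 4 = len(a) + len(b) - 1 ⇒ len(b) = 2. Solve b forward using b[k] = (c[k] - Σ_{i≥1} a[i]·b[k-i]) / a[0]: b[0] = c[0] / a[0] = 6 / 6 = 1; b[1] = (c[1] - 2×1) / a[0] = (-10 - 2×1) / 6 = -2. So b = [1, -2]. Forward-check [6, 2, 3] * [1, -2]: c[0] = 6×1 = 6; c[1] = 6×-2 + 2×1 = -10; c[2] = 2×-2 + 3×1 = -1; c[3] = 3×-2 = -6 → [6, -10, -1, -6] ✓

[1, -2]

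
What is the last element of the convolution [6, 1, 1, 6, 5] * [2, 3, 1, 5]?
Use y[k] = Σ_i a[i]·b[k-i] at k=7. y[7] = 5×5 = 25

25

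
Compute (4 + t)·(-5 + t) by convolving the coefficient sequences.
Ascending coefficients: a = [4, 1], b = [-5, 1]. c[0] = 4×-5 = -20; c[1] = 4×1 + 1×-5 = -1; c[2] = 1×1 = 1. Result coefficients: [-20, -1, 1] → -20 - t + t^2

-20 - t + t^2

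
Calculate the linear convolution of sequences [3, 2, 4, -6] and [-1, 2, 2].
y[0] = 3×-1 = -3; y[1] = 3×2 + 2×-1 = 4; y[2] = 3×2 + 2×2 + 4×-1 = 6; y[3] = 2×2 + 4×2 + -6×-1 = 18; y[4] = 4×2 + -6×2 = -4; y[5] = -6×2 = -12

[-3, 4, 6, 18, -4, -12]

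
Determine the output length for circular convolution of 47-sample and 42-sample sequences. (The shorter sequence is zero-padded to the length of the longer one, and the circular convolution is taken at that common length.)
Circular convolution (zero-padding the shorter input) has length max(m, n) = max(47, 42) = 47

47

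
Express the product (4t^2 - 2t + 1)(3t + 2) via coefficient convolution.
Ascending coefficients: a = [1, -2, 4], b = [2, 3]. c[0] = 1×2 = 2; c[1] = 1×3 + -2×2 = -1; c[2] = -2×3 + 4×2 = 2; c[3] = 4×3 = 12. Result coefficients: [2, -1, 2, 12] → 12t^3 + 2t^2 - t + 2

12t^3 + 2t^2 - t + 2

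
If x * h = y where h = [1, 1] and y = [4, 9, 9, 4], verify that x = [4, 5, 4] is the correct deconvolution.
Forward-compute [4, 5, 4] * [1, 1]: y[0] = 4×1 = 4; y[1] = 4×1 + 5×1 = 9; y[2] = 5×1 + 4×1 = 9; y[3] = 4×1 = 4 → [4, 9, 9, 4]. Matches given y = [4, 9, 9, 4], so verified.

Verified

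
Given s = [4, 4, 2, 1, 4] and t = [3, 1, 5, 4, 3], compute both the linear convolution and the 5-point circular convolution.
Linear: y_lin[0] = 4×3 = 12; y_lin[1] = 4×1 + 4×3 = 16; y_lin[2] = 4×5 + 4×1 + 2×3 = 30; y_lin[3] = 4×4 + 4×5 + 2×1 + 1×3 = 41; y_lin[4] = 4×3 + 4×4 + 2×5 + 1×1 + 4×3 = 51; y_lin[5] = 4×3 + 2×4 + 1×5 + 4×1 = 29; y_lin[6] = 2×3 + 1×4 + 4×5 = 30; y_lin[7] = 1×3 + 4×4 = 19; y_lin[8] = 4×3 = 12 → [12, 16, 30, 41, 51, 29, 30, 19, 12]. Circular (length 5): y[0] = 4×3 + 4×3 + 2×4 + 1×5 + 4×1 = 41; y[1] = 4×1 + 4×3 + 2×3 + 1×4 + 4×5 = 46; y[2] = 4×5 + 4×1 + 2×3 + 1×3 + 4×4 = 49; y[3] = 4×4 + 4×5 + 2×1 + 1×3 + 4×3 = 53; y[4] = 4×3 + 4×4 + 2×5 + 1×1 + 4×3 = 51 → [41, 46, 49, 53, 51]

Linear: [12, 16, 30, 41, 51, 29, 30, 19, 12], Circular: [41, 46, 49, 53, 51]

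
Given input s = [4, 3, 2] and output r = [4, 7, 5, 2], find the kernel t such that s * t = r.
Output length 4 = len(s) + len(t) - 1 ⇒ len(t) = 2. Solve t forward using t[k] = (r[k] - Σ_{i≥1} s[i]·t[k-i]) / s[0]: t[0] = r[0] / s[0] = 4 / 4 = 1; t[1] = (r[1] - 3×1) / s[0] = (7 - 3×1) / 4 = 1. So t = [1, 1]. Forward-check [4, 3, 2] * [1, 1]: r[0] = 4×1 = 4; r[1] = 4×1 + 3×1 = 7; r[2] = 3×1 + 2×1 = 5; r[3] = 2×1 = 2 → [4, 7, 5, 2] ✓

[1, 1]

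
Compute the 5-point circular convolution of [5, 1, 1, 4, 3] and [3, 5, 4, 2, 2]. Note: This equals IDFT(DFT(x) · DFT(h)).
Either evaluate y[k] = Σ_j x[j]·h[(k-j) mod 5] directly, or use IDFT(DFT(x) · DFT(h)). y[0] = 5×3 + 1×2 + 1×2 + 4×4 + 3×5 = 50; y[1] = 5×5 + 1×3 + 1×2 + 4×2 + 3×4 = 50; y[2] = 5×4 + 1×5 + 1×3 + 4×2 + 3×2 = 42; y[3] = 5×2 + 1×4 + 1×5 + 4×3 + 3×2 = 37; y[4] = 5×2 + 1×2 + 1×4 + 4×5 + 3×3 = 45. Result: [50, 50, 42, 37, 45]

[50, 50, 42, 37, 45]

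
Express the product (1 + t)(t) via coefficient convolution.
Ascending coefficients: a = [1, 1], b = [0, 1]. c[0] = 1×0 = 0; c[1] = 1×1 + 1×0 = 1; c[2] = 1×1 = 1. Result coefficients: [0, 1, 1] → t + t^2

t + t^2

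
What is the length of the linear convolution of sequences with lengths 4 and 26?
Linear/full convolution length: m + n - 1 = 4 + 26 - 1 = 29

29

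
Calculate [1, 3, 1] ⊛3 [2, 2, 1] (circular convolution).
Use y[k] = Σ_j a[j]·b[(k-j) mod 3]. y[0] = 1×2 + 3×1 + 1×2 = 7; y[1] = 1×2 + 3×2 + 1×1 = 9; y[2] = 1×1 + 3×2 + 1×2 = 9. Result: [7, 9, 9]

[7, 9, 9]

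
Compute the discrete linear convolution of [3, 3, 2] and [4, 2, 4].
y[0] = 3×4 = 12; y[1] = 3×2 + 3×4 = 18; y[2] = 3×4 + 3×2 + 2×4 = 26; y[3] = 3×4 + 2×2 = 16; y[4] = 2×4 = 8

[12, 18, 26, 16, 8]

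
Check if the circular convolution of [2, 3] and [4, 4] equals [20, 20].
Recompute circular convolution of [2, 3] and [4, 4]: y[0] = 2×4 + 3×4 = 20; y[1] = 2×4 + 3×4 = 20 → [20, 20]. Given [20, 20] matches, so answer: Yes

Yes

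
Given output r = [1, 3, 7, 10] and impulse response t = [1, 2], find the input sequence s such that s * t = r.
Deconvolve r=[1, 3, 7, 10] by t=[1, 2]. Since t[0]=1, solve forward: s[0] = r[0] / 1 = 1; s[1] = (r[1] - 1×2) / 1 = 1; s[2] = (r[2] - 1×2) / 1 = 5. So s = [1, 1, 5]. Check by forward convolution: r[0] = 1×1 = 1; r[1] = 1×2 + 1×1 = 3; r[2] = 1×2 + 5×1 = 7; r[3] = 5×2 = 10

[1, 1, 5]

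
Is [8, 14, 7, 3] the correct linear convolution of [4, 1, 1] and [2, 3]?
Recompute linear convolution of [4, 1, 1] and [2, 3]: y[0] = 4×2 = 8; y[1] = 4×3 + 1×2 = 14; y[2] = 1×3 + 1×2 = 5; y[3] = 1×3 = 3 → [8, 14, 5, 3]. Compare to given [8, 14, 7, 3]: they differ at index 2: given 7, correct 5, so answer: No

No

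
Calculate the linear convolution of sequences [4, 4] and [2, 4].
y[0] = 4×2 = 8; y[1] = 4×4 + 4×2 = 24; y[2] = 4×4 = 16

[8, 24, 16]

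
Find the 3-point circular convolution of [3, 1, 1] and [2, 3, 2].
Use y[k] = Σ_j a[j]·b[(k-j) mod 3]. y[0] = 3×2 + 1×2 + 1×3 = 11; y[1] = 3×3 + 1×2 + 1×2 = 13; y[2] = 3×2 + 1×3 + 1×2 = 11. Result: [11, 13, 11]

[11, 13, 11]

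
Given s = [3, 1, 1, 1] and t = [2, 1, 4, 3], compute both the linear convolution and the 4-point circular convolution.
Linear: y_lin[0] = 3×2 = 6; y_lin[1] = 3×1 + 1×2 = 5; y_lin[2] = 3×4 + 1×1 + 1×2 = 15; y_lin[3] = 3×3 + 1×4 + 1×1 + 1×2 = 16; y_lin[4] = 1×3 + 1×4 + 1×1 = 8; y_lin[5] = 1×3 + 1×4 = 7; y_lin[6] = 1×3 = 3 → [6, 5, 15, 16, 8, 7, 3]. Circular (length 4): y[0] = 3×2 + 1×3 + 1×4 + 1×1 = 14; y[1] = 3×1 + 1×2 + 1×3 + 1×4 = 12; y[2] = 3×4 + 1×1 + 1×2 + 1×3 = 18; y[3] = 3×3 + 1×4 + 1×1 + 1×2 = 16 → [14, 12, 18, 16]

Linear: [6, 5, 15, 16, 8, 7, 3], Circular: [14, 12, 18, 16]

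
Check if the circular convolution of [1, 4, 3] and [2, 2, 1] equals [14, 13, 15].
Recompute circular convolution of [1, 4, 3] and [2, 2, 1]: y[0] = 1×2 + 4×1 + 3×2 = 12; y[1] = 1×2 + 4×2 + 3×1 = 13; y[2] = 1×1 + 4×2 + 3×2 = 15 → [12, 13, 15]. Compare to given [14, 13, 15]: they differ at index 0: given 14, correct 12, so answer: No

No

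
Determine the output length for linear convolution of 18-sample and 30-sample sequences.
Linear/full convolution length: m + n - 1 = 18 + 30 - 1 = 47

47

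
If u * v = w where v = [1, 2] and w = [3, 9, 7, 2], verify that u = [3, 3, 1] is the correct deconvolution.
Forward-compute [3, 3, 1] * [1, 2]: w[0] = 3×1 = 3; w[1] = 3×2 + 3×1 = 9; w[2] = 3×2 + 1×1 = 7; w[3] = 1×2 = 2 → [3, 9, 7, 2]. Matches given w = [3, 9, 7, 2], so verified.

Verified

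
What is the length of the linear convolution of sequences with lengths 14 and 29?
Linear/full convolution length: m + n - 1 = 14 + 29 - 1 = 42

42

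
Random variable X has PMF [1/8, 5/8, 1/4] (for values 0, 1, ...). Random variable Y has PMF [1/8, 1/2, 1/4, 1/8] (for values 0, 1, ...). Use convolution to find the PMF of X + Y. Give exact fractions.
P(X+Y=k) = Σ_i P(X=i)·P(Y=k-i) — a convolution of [1/8, 5/8, 1/4] and [1/8, 1/2, 1/4, 1/8]. P(X+Y=0) = (1/8)×(1/8) = 1/64; P(X+Y=1) = (1/8)×(1/2) + (5/8)×(1/8) = 1/16 + 5/64 = 9/64; P(X+Y=2) = (1/8)×(1/4) + (5/8)×(1/2) + (1/4)×(1/8) = 1/32 + 5/16 + 1/32 = 3/8; P(X+Y=3) = (1/8)×(1/8) + (5/8)×(1/4) + (1/4)×(1/2) = 1/64 + 5/32 + 1/8 = 19/64; P(X+Y=4) = (5/8)×(1/8) + (1/4)×(1/4) = 5/64 + 1/16 = 9/64; P(X+Y=5) = (1/4)×(1/8) = 1/32. PMF: [1/64, 9/64, 3/8, 19/64, 9/64, 1/32] (sums to 1 ✓)

[1/64, 9/64, 3/8, 19/64, 9/64, 1/32]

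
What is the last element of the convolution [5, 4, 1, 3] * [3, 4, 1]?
Use y[k] = Σ_i a[i]·b[k-i] at k=5. y[5] = 3×1 = 3

3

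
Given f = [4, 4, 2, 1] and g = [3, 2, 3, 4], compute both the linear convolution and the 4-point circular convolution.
Linear: y_lin[0] = 4×3 = 12; y_lin[1] = 4×2 + 4×3 = 20; y_lin[2] = 4×3 + 4×2 + 2×3 = 26; y_lin[3] = 4×4 + 4×3 + 2×2 + 1×3 = 35; y_lin[4] = 4×4 + 2×3 + 1×2 = 24; y_lin[5] = 2×4 + 1×3 = 11; y_lin[6] = 1×4 = 4 → [12, 20, 26, 35, 24, 11, 4]. Circular (length 4): y[0] = 4×3 + 4×4 + 2×3 + 1×2 = 36; y[1] = 4×2 + 4×3 + 2×4 + 1×3 = 31; y[2] = 4×3 + 4×2 + 2×3 + 1×4 = 30; y[3] = 4×4 + 4×3 + 2×2 + 1×3 = 35 → [36, 31, 30, 35]

Linear: [12, 20, 26, 35, 24, 11, 4], Circular: [36, 31, 30, 35]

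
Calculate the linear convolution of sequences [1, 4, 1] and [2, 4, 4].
y[0] = 1×2 = 2; y[1] = 1×4 + 4×2 = 12; y[2] = 1×4 + 4×4 + 1×2 = 22; y[3] = 4×4 + 1×4 = 20; y[4] = 1×4 = 4

[2, 12, 22, 20, 4]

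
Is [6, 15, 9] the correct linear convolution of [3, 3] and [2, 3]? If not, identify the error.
Recompute linear convolution of [3, 3] and [2, 3]: y[0] = 3×2 = 6; y[1] = 3×3 + 3×2 = 15; y[2] = 3×3 = 9 → [6, 15, 9]. Given [6, 15, 9] matches, so answer: Yes

Yes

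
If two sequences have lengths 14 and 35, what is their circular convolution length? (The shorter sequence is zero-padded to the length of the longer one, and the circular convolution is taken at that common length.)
Circular convolution (zero-padding the shorter input) has length max(m, n) = max(14, 35) = 35

35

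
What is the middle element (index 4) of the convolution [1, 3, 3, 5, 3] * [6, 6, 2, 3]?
Use y[k] = Σ_i a[i]·b[k-i] at k=4. y[4] = 3×3 + 3×2 + 5×6 + 3×6 = 63

63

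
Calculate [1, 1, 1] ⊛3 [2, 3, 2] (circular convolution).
Use y[k] = Σ_j x[j]·h[(k-j) mod 3]. y[0] = 1×2 + 1×2 + 1×3 = 7; y[1] = 1×3 + 1×2 + 1×2 = 7; y[2] = 1×2 + 1×3 + 1×2 = 7. Result: [7, 7, 7]

[7, 7, 7]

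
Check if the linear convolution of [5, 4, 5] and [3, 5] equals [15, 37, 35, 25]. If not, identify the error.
Recompute linear convolution of [5, 4, 5] and [3, 5]: y[0] = 5×3 = 15; y[1] = 5×5 + 4×3 = 37; y[2] = 4×5 + 5×3 = 35; y[3] = 5×5 = 25 → [15, 37, 35, 25]. Given [15, 37, 35, 25] matches, so answer: Yes

Yes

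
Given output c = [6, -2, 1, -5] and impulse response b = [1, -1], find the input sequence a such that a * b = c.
Deconvolve c=[6, -2, 1, -5] by b=[1, -1]. Since b[0]=1, solve forward: a[0] = c[0] / 1 = 6; a[1] = (c[1] - 6×-1) / 1 = 4; a[2] = (c[2] - 4×-1) / 1 = 5. So a = [6, 4, 5]. Check by forward convolution: c[0] = 6×1 = 6; c[1] = 6×-1 + 4×1 = -2; c[2] = 4×-1 + 5×1 = 1; c[3] = 5×-1 = -5

[6, 4, 5]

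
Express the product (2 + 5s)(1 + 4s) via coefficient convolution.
Ascending coefficients: a = [2, 5], b = [1, 4]. c[0] = 2×1 = 2; c[1] = 2×4 + 5×1 = 13; c[2] = 5×4 = 20. Result coefficients: [2, 13, 20] → 2 + 13s + 20s^2

2 + 13s + 20s^2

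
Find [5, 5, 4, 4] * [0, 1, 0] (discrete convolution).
y[0] = 5×0 = 0; y[1] = 5×1 + 5×0 = 5; y[2] = 5×0 + 5×1 + 4×0 = 5; y[3] = 5×0 + 4×1 + 4×0 = 4; y[4] = 4×0 + 4×1 = 4; y[5] = 4×0 = 0

[0, 5, 5, 4, 4, 0]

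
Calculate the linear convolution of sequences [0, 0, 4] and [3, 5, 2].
y[0] = 0×3 = 0; y[1] = 0×5 + 0×3 = 0; y[2] = 0×2 + 0×5 + 4×3 = 12; y[3] = 0×2 + 4×5 = 20; y[4] = 4×2 = 8

[0, 0, 12, 20, 8]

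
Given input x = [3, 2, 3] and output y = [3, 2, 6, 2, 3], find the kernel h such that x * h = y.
Output length 5 = len(x) + len(h) - 1 ⇒ len(h) = 3. Solve h forward using h[k] = (y[k] - Σ_{i≥1} x[i]·h[k-i]) / x[0]: h[0] = y[0] / x[0] = 3 / 3 = 1; h[1] = (y[1] - 2×1) / x[0] = (2 - 2×1) / 3 = 0; h[2] = (y[2] - 2×0 - 3×1) / x[0] = (6 - 2×0 - 3×1) / 3 = 1. So h = [1, 0, 1]. Forward-check [3, 2, 3] * [1, 0, 1]: y[0] = 3×1 = 3; y[1] = 3×0 + 2×1 = 2; y[2] = 3×1 + 2×0 + 3×1 = 6; y[3] = 2×1 + 3×0 = 2; y[4] = 3×1 = 3 → [3, 2, 6, 2, 3] ✓

[1, 0, 1]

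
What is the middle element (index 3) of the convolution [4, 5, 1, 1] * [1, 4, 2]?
Use y[k] = Σ_i a[i]·b[k-i] at k=3. y[3] = 5×2 + 1×4 + 1×1 = 15

15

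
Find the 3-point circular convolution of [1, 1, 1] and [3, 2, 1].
Use y[k] = Σ_j u[j]·v[(k-j) mod 3]. y[0] = 1×3 + 1×1 + 1×2 = 6; y[1] = 1×2 + 1×3 + 1×1 = 6; y[2] = 1×1 + 1×2 + 1×3 = 6. Result: [6, 6, 6]

[6, 6, 6]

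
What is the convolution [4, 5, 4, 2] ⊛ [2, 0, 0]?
y[0] = 4×2 = 8; y[1] = 4×0 + 5×2 = 10; y[2] = 4×0 + 5×0 + 4×2 = 8; y[3] = 5×0 + 4×0 + 2×2 = 4; y[4] = 4×0 + 2×0 = 0; y[5] = 2×0 = 0

[8, 10, 8, 4, 0, 0]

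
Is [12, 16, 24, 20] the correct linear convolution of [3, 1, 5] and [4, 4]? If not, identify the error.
Recompute linear convolution of [3, 1, 5] and [4, 4]: y[0] = 3×4 = 12; y[1] = 3×4 + 1×4 = 16; y[2] = 1×4 + 5×4 = 24; y[3] = 5×4 = 20 → [12, 16, 24, 20]. Given [12, 16, 24, 20] matches, so answer: Yes

Yes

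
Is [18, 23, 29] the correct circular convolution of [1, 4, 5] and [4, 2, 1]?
Recompute circular convolution of [1, 4, 5] and [4, 2, 1]: y[0] = 1×4 + 4×1 + 5×2 = 18; y[1] = 1×2 + 4×4 + 5×1 = 23; y[2] = 1×1 + 4×2 + 5×4 = 29 → [18, 23, 29]. Given [18, 23, 29] matches, so answer: Yes

Yes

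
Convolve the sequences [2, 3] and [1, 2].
y[0] = 2×1 = 2; y[1] = 2×2 + 3×1 = 7; y[2] = 3×2 = 6

[2, 7, 6]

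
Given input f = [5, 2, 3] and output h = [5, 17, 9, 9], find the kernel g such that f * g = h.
Output length 4 = len(f) + len(g) - 1 ⇒ len(g) = 2. Solve g forward using g[k] = (h[k] - Σ_{i≥1} f[i]·g[k-i]) / f[0]: g[0] = h[0] / f[0] = 5 / 5 = 1; g[1] = (h[1] - 2×1) / f[0] = (17 - 2×1) / 5 = 3. So g = [1, 3]. Forward-check [5, 2, 3] * [1, 3]: h[0] = 5×1 = 5; h[1] = 5×3 + 2×1 = 17; h[2] = 2×3 + 3×1 = 9; h[3] = 3×3 = 9 → [5, 17, 9, 9] ✓

[1, 3]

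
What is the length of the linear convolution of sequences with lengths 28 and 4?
Linear/full convolution length: m + n - 1 = 28 + 4 - 1 = 31

31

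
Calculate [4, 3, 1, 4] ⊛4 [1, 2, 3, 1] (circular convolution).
Use y[k] = Σ_j a[j]·b[(k-j) mod 4]. y[0] = 4×1 + 3×1 + 1×3 + 4×2 = 18; y[1] = 4×2 + 3×1 + 1×1 + 4×3 = 24; y[2] = 4×3 + 3×2 + 1×1 + 4×1 = 23; y[3] = 4×1 + 3×3 + 1×2 + 4×1 = 19. Result: [18, 24, 23, 19]

[18, 24, 23, 19]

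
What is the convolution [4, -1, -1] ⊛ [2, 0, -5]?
y[0] = 4×2 = 8; y[1] = 4×0 + -1×2 = -2; y[2] = 4×-5 + -1×0 + -1×2 = -22; y[3] = -1×-5 + -1×0 = 5; y[4] = -1×-5 = 5

[8, -2, -22, 5, 5]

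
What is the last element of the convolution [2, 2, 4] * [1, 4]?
Use y[k] = Σ_i a[i]·b[k-i] at k=3. y[3] = 4×4 = 16

16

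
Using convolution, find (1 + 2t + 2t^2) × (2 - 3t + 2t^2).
Ascending coefficients: a = [1, 2, 2], b = [2, -3, 2]. c[0] = 1×2 = 2; c[1] = 1×-3 + 2×2 = 1; c[2] = 1×2 + 2×-3 + 2×2 = 0; c[3] = 2×2 + 2×-3 = -2; c[4] = 2×2 = 4. Result coefficients: [2, 1, 0, -2, 4] → 2 + t - 2t^3 + 4t^4

2 + t - 2t^3 + 4t^4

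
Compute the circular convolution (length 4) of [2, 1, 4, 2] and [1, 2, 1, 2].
Use y[k] = Σ_j f[j]·g[(k-j) mod 4]. y[0] = 2×1 + 1×2 + 4×1 + 2×2 = 12; y[1] = 2×2 + 1×1 + 4×2 + 2×1 = 15; y[2] = 2×1 + 1×2 + 4×1 + 2×2 = 12; y[3] = 2×2 + 1×1 + 4×2 + 2×1 = 15. Result: [12, 15, 12, 15]

[12, 15, 12, 15]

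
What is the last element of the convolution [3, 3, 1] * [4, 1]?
Use y[k] = Σ_i a[i]·b[k-i] at k=3. y[3] = 1×1 = 1

1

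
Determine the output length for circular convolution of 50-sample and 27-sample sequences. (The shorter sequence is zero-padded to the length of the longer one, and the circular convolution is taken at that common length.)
Circular convolution (zero-padding the shorter input) has length max(m, n) = max(50, 27) = 50

50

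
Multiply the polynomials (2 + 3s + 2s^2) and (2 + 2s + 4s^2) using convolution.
Ascending coefficients: a = [2, 3, 2], b = [2, 2, 4]. c[0] = 2×2 = 4; c[1] = 2×2 + 3×2 = 10; c[2] = 2×4 + 3×2 + 2×2 = 18; c[3] = 3×4 + 2×2 = 16; c[4] = 2×4 = 8. Result coefficients: [4, 10, 18, 16, 8] → 4 + 10s + 18s^2 + 16s^3 + 8s^4

4 + 10s + 18s^2 + 16s^3 + 8s^4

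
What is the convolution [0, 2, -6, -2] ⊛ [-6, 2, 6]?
y[0] = 0×-6 = 0; y[1] = 0×2 + 2×-6 = -12; y[2] = 0×6 + 2×2 + -6×-6 = 40; y[3] = 2×6 + -6×2 + -2×-6 = 12; y[4] = -6×6 + -2×2 = -40; y[5] = -2×6 = -12

[0, -12, 40, 12, -40, -12]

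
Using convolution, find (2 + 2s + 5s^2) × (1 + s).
Ascending coefficients: a = [2, 2, 5], b = [1, 1]. c[0] = 2×1 = 2; c[1] = 2×1 + 2×1 = 4; c[2] = 2×1 + 5×1 = 7; c[3] = 5×1 = 5. Result coefficients: [2, 4, 7, 5] → 2 + 4s + 7s^2 + 5s^3

2 + 4s + 7s^2 + 5s^3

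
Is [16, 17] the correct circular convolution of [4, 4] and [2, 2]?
Recompute circular convolution of [4, 4] and [2, 2]: y[0] = 4×2 + 4×2 = 16; y[1] = 4×2 + 4×2 = 16 → [16, 16]. Compare to given [16, 17]: they differ at index 1: given 17, correct 16, so answer: No

No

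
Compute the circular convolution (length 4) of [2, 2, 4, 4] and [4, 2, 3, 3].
Use y[k] = Σ_j u[j]·v[(k-j) mod 4]. y[0] = 2×4 + 2×3 + 4×3 + 4×2 = 34; y[1] = 2×2 + 2×4 + 4×3 + 4×3 = 36; y[2] = 2×3 + 2×2 + 4×4 + 4×3 = 38; y[3] = 2×3 + 2×3 + 4×2 + 4×4 = 36. Result: [34, 36, 38, 36]

[34, 36, 38, 36]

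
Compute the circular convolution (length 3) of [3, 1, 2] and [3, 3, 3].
Use y[k] = Σ_j s[j]·t[(k-j) mod 3]. y[0] = 3×3 + 1×3 + 2×3 = 18; y[1] = 3×3 + 1×3 + 2×3 = 18; y[2] = 3×3 + 1×3 + 2×3 = 18. Result: [18, 18, 18]

[18, 18, 18]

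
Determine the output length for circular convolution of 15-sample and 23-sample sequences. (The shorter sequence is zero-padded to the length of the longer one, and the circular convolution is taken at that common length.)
Circular convolution (zero-padding the shorter input) has length max(m, n) = max(15, 23) = 23

23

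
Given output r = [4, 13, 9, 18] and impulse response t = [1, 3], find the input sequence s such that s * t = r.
Deconvolve r=[4, 13, 9, 18] by t=[1, 3]. Since t[0]=1, solve forward: s[0] = r[0] / 1 = 4; s[1] = (r[1] - 4×3) / 1 = 1; s[2] = (r[2] - 1×3) / 1 = 6. So s = [4, 1, 6]. Check by forward convolution: r[0] = 4×1 = 4; r[1] = 4×3 + 1×1 = 13; r[2] = 1×3 + 6×1 = 9; r[3] = 6×3 = 18

[4, 1, 6]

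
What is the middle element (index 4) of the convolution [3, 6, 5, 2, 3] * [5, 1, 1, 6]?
Use y[k] = Σ_i a[i]·b[k-i] at k=4. y[4] = 6×6 + 5×1 + 2×1 + 3×5 = 58

58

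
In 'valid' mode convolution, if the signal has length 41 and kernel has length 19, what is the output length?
'Valid' mode counts only positions where the kernel fully overlaps the signal: m - n + 1 = 41 - 19 + 1 = 23

23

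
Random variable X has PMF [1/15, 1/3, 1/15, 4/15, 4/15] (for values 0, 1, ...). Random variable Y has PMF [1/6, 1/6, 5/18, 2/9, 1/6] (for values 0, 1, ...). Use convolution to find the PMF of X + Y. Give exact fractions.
P(X+Y=k) = Σ_i P(X=i)·P(Y=k-i) — a convolution of [1/15, 1/3, 1/15, 4/15, 4/15] and [1/6, 1/6, 5/18, 2/9, 1/6]. P(X+Y=0) = (1/15)×(1/6) = 1/90; P(X+Y=1) = (1/15)×(1/6) + (1/3)×(1/6) = 1/90 + 1/18 = 1/15; P(X+Y=2) = (1/15)×(5/18) + (1/3)×(1/6) + (1/15)×(1/6) = 1/54 + 1/18 + 1/90 = 23/270; P(X+Y=3) = (1/15)×(2/9) + (1/3)×(5/18) + (1/15)×(1/6) + (4/15)×(1/6) = 2/135 + 5/54 + 1/90 + 2/45 = 22/135; P(X+Y=4) = (1/15)×(1/6) + (1/3)×(2/9) + (1/15)×(5/18) + (4/15)×(1/6) + (4/15)×(1/6) = 1/90 + 2/27 + 1/54 + 2/45 + 2/45 = 26/135; P(X+Y=5) = (1/3)×(1/6) + (1/15)×(2/9) + (4/15)×(5/18) + (4/15)×(1/6) = 1/18 + 2/135 + 2/27 + 2/45 = 17/90; P(X+Y=6) = (1/15)×(1/6) + (4/15)×(2/9) + (4/15)×(5/18) = 1/90 + 8/135 + 2/27 = 13/90; P(X+Y=7) = (4/15)×(1/6) + (4/15)×(2/9) = 2/45 + 8/135 = 14/135; P(X+Y=8) = (4/15)×(1/6) = 2/45. PMF: [1/90, 1/15, 23/270, 22/135, 26/135, 17/90, 13/90, 14/135, 2/45] (sums to 1 ✓)

[1/90, 1/15, 23/270, 22/135, 26/135, 17/90, 13/90, 14/135, 2/45]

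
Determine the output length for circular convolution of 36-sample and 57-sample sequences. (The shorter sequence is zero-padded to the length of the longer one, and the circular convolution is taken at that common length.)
Circular convolution (zero-padding the shorter input) has length max(m, n) = max(36, 57) = 57

57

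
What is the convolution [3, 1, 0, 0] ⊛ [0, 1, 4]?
y[0] = 3×0 = 0; y[1] = 3×1 + 1×0 = 3; y[2] = 3×4 + 1×1 + 0×0 = 13; y[3] = 1×4 + 0×1 + 0×0 = 4; y[4] = 0×4 + 0×1 = 0; y[5] = 0×4 = 0

[0, 3, 13, 4, 0, 0]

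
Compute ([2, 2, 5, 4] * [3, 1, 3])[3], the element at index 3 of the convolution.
Use y[k] = Σ_i a[i]·b[k-i] at k=3. y[3] = 2×3 + 5×1 + 4×3 = 23

23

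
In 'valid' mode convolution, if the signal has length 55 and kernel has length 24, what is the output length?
'Valid' mode counts only positions where the kernel fully overlaps the signal: m - n + 1 = 55 - 24 + 1 = 32

32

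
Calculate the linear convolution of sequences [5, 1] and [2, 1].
y[0] = 5×2 = 10; y[1] = 5×1 + 1×2 = 7; y[2] = 1×1 = 1

[10, 7, 1]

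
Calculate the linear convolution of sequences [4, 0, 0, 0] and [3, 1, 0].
y[0] = 4×3 = 12; y[1] = 4×1 + 0×3 = 4; y[2] = 4×0 + 0×1 + 0×3 = 0; y[3] = 0×0 + 0×1 + 0×3 = 0; y[4] = 0×0 + 0×1 = 0; y[5] = 0×0 = 0

[12, 4, 0, 0, 0, 0]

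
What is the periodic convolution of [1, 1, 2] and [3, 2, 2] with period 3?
Use y[k] = Σ_j u[j]·v[(k-j) mod 3]. y[0] = 1×3 + 1×2 + 2×2 = 9; y[1] = 1×2 + 1×3 + 2×2 = 9; y[2] = 1×2 + 1×2 + 2×3 = 10. Result: [9, 9, 10]

[9, 9, 10]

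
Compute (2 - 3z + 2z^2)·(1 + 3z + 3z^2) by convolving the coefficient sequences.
Ascending coefficients: a = [2, -3, 2], b = [1, 3, 3]. c[0] = 2×1 = 2; c[1] = 2×3 + -3×1 = 3; c[2] = 2×3 + -3×3 + 2×1 = -1; c[3] = -3×3 + 2×3 = -3; c[4] = 2×3 = 6. Result coefficients: [2, 3, -1, -3, 6] → 2 + 3z - z^2 - 3z^3 + 6z^4

2 + 3z - z^2 - 3z^3 + 6z^4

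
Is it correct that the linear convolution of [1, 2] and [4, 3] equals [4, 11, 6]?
Recompute linear convolution of [1, 2] and [4, 3]: y[0] = 1×4 = 4; y[1] = 1×3 + 2×4 = 11; y[2] = 2×3 = 6 → [4, 11, 6]. Given [4, 11, 6] matches, so answer: Yes

Yes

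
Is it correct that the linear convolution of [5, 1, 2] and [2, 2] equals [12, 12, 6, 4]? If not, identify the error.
Recompute linear convolution of [5, 1, 2] and [2, 2]: y[0] = 5×2 = 10; y[1] = 5×2 + 1×2 = 12; y[2] = 1×2 + 2×2 = 6; y[3] = 2×2 = 4 → [10, 12, 6, 4]. Compare to given [12, 12, 6, 4]: they differ at index 0: given 12, correct 10, so answer: No

No. Error at index 0: given 12, correct 10.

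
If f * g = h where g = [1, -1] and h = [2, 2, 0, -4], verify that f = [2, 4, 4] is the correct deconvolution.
Forward-compute [2, 4, 4] * [1, -1]: h[0] = 2×1 = 2; h[1] = 2×-1 + 4×1 = 2; h[2] = 4×-1 + 4×1 = 0; h[3] = 4×-1 = -4 → [2, 2, 0, -4]. Matches given h = [2, 2, 0, -4], so verified.

Verified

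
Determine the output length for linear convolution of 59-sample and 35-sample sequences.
Linear/full convolution length: m + n - 1 = 59 + 35 - 1 = 93

93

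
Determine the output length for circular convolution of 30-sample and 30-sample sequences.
Circular convolution (zero-padding the shorter input) has length max(m, n) = max(30, 30) = 30

30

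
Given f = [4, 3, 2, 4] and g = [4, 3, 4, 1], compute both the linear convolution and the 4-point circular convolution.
Linear: y_lin[0] = 4×4 = 16; y_lin[1] = 4×3 + 3×4 = 24; y_lin[2] = 4×4 + 3×3 + 2×4 = 33; y_lin[3] = 4×1 + 3×4 + 2×3 + 4×4 = 38; y_lin[4] = 3×1 + 2×4 + 4×3 = 23; y_lin[5] = 2×1 + 4×4 = 18; y_lin[6] = 4×1 = 4 → [16, 24, 33, 38, 23, 18, 4]. Circular (length 4): y[0] = 4×4 + 3×1 + 2×4 + 4×3 = 39; y[1] = 4×3 + 3×4 + 2×1 + 4×4 = 42; y[2] = 4×4 + 3×3 + 2×4 + 4×1 = 37; y[3] = 4×1 + 3×4 + 2×3 + 4×4 = 38 → [39, 42, 37, 38]

Linear: [16, 24, 33, 38, 23, 18, 4], Circular: [39, 42, 37, 38]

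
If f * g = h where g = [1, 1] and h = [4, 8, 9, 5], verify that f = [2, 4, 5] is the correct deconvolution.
Forward-compute [2, 4, 5] * [1, 1]: h[0] = 2×1 = 2; h[1] = 2×1 + 4×1 = 6; h[2] = 4×1 + 5×1 = 9; h[3] = 5×1 = 5 → [2, 6, 9, 5]. Does not match given h = [4, 8, 9, 5].

Not verified. [2, 4, 5] * [1, 1] = [2, 6, 9, 5], which differs from [4, 8, 9, 5] at index 0.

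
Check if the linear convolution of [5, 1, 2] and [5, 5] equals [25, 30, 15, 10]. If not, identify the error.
Recompute linear convolution of [5, 1, 2] and [5, 5]: y[0] = 5×5 = 25; y[1] = 5×5 + 1×5 = 30; y[2] = 1×5 + 2×5 = 15; y[3] = 2×5 = 10 → [25, 30, 15, 10]. Given [25, 30, 15, 10] matches, so answer: Yes

Yes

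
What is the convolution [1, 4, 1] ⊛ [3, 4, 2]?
y[0] = 1×3 = 3; y[1] = 1×4 + 4×3 = 16; y[2] = 1×2 + 4×4 + 1×3 = 21; y[3] = 4×2 + 1×4 = 12; y[4] = 1×2 = 2

[3, 16, 21, 12, 2]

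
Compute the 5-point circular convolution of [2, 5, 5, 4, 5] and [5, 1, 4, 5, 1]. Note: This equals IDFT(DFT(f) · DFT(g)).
Either evaluate y[k] = Σ_j f[j]·g[(k-j) mod 5] directly, or use IDFT(DFT(f) · DFT(g)). y[0] = 2×5 + 5×1 + 5×5 + 4×4 + 5×1 = 61; y[1] = 2×1 + 5×5 + 5×1 + 4×5 + 5×4 = 72; y[2] = 2×4 + 5×1 + 5×5 + 4×1 + 5×5 = 67; y[3] = 2×5 + 5×4 + 5×1 + 4×5 + 5×1 = 60; y[4] = 2×1 + 5×5 + 5×4 + 4×1 + 5×5 = 76. Result: [61, 72, 67, 60, 76]

[61, 72, 67, 60, 76]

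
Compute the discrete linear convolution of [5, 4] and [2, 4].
y[0] = 5×2 = 10; y[1] = 5×4 + 4×2 = 28; y[2] = 4×4 = 16

[10, 28, 16]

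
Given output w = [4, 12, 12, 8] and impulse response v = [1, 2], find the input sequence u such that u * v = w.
Deconvolve w=[4, 12, 12, 8] by v=[1, 2]. Since v[0]=1, solve forward: u[0] = w[0] / 1 = 4; u[1] = (w[1] - 4×2) / 1 = 4; u[2] = (w[2] - 4×2) / 1 = 4. So u = [4, 4, 4]. Check by forward convolution: w[0] = 4×1 = 4; w[1] = 4×2 + 4×1 = 12; w[2] = 4×2 + 4×1 = 12; w[3] = 4×2 = 8

[4, 4, 4]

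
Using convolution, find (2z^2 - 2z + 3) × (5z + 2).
Ascending coefficients: a = [3, -2, 2], b = [2, 5]. c[0] = 3×2 = 6; c[1] = 3×5 + -2×2 = 11; c[2] = -2×5 + 2×2 = -6; c[3] = 2×5 = 10. Result coefficients: [6, 11, -6, 10] → 10z^3 - 6z^2 + 11z + 6

10z^3 - 6z^2 + 11z + 6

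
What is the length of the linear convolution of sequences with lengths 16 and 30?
Linear/full convolution length: m + n - 1 = 16 + 30 - 1 = 45

45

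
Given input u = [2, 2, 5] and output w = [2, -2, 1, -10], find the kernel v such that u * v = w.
Output length 4 = len(u) + len(v) - 1 ⇒ len(v) = 2. Solve v forward using v[k] = (w[k] - Σ_{i≥1} u[i]·v[k-i]) / u[0]: v[0] = w[0] / u[0] = 2 / 2 = 1; v[1] = (w[1] - 2×1) / u[0] = (-2 - 2×1) / 2 = -2. So v = [1, -2]. Forward-check [2, 2, 5] * [1, -2]: w[0] = 2×1 = 2; w[1] = 2×-2 + 2×1 = -2; w[2] = 2×-2 + 5×1 = 1; w[3] = 5×-2 = -10 → [2, -2, 1, -10] ✓

[1, -2]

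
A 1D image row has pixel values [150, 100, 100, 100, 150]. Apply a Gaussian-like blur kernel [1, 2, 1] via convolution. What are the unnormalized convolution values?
Convolve image row [150, 100, 100, 100, 150] with kernel [1, 2, 1]: y[0] = 150×1 = 150; y[1] = 150×2 + 100×1 = 400; y[2] = 150×1 + 100×2 + 100×1 = 450; y[3] = 100×1 + 100×2 + 100×1 = 400; y[4] = 100×1 + 100×2 + 150×1 = 450; y[5] = 100×1 + 150×2 = 400; y[6] = 150×1 = 150 → [150, 400, 450, 400, 450, 400, 150]. Normalization factor = sum(kernel) = 4.

[150, 400, 450, 400, 450, 400, 150]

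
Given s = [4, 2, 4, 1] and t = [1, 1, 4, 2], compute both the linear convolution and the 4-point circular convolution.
Linear: y_lin[0] = 4×1 = 4; y_lin[1] = 4×1 + 2×1 = 6; y_lin[2] = 4×4 + 2×1 + 4×1 = 22; y_lin[3] = 4×2 + 2×4 + 4×1 + 1×1 = 21; y_lin[4] = 2×2 + 4×4 + 1×1 = 21; y_lin[5] = 4×2 + 1×4 = 12; y_lin[6] = 1×2 = 2 → [4, 6, 22, 21, 21, 12, 2]. Circular (length 4): y[0] = 4×1 + 2×2 + 4×4 + 1×1 = 25; y[1] = 4×1 + 2×1 + 4×2 + 1×4 = 18; y[2] = 4×4 + 2×1 + 4×1 + 1×2 = 24; y[3] = 4×2 + 2×4 + 4×1 + 1×1 = 21 → [25, 18, 24, 21]

Linear: [4, 6, 22, 21, 21, 12, 2], Circular: [25, 18, 24, 21]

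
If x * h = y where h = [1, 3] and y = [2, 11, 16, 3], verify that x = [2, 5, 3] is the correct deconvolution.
Forward-compute [2, 5, 3] * [1, 3]: y[0] = 2×1 = 2; y[1] = 2×3 + 5×1 = 11; y[2] = 5×3 + 3×1 = 18; y[3] = 3×3 = 9 → [2, 11, 18, 9]. Does not match given y = [2, 11, 16, 3].

Not verified. [2, 5, 3] * [1, 3] = [2, 11, 18, 9], which differs from [2, 11, 16, 3] at index 2.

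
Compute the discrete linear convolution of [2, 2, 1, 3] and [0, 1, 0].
y[0] = 2×0 = 0; y[1] = 2×1 + 2×0 = 2; y[2] = 2×0 + 2×1 + 1×0 = 2; y[3] = 2×0 + 1×1 + 3×0 = 1; y[4] = 1×0 + 3×1 = 3; y[5] = 3×0 = 0

[0, 2, 2, 1, 3, 0]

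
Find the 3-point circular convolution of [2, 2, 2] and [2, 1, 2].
Use y[k] = Σ_j x[j]·h[(k-j) mod 3]. y[0] = 2×2 + 2×2 + 2×1 = 10; y[1] = 2×1 + 2×2 + 2×2 = 10; y[2] = 2×2 + 2×1 + 2×2 = 10. Result: [10, 10, 10]

[10, 10, 10]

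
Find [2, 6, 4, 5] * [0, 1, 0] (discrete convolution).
y[0] = 2×0 = 0; y[1] = 2×1 + 6×0 = 2; y[2] = 2×0 + 6×1 + 4×0 = 6; y[3] = 6×0 + 4×1 + 5×0 = 4; y[4] = 4×0 + 5×1 = 5; y[5] = 5×0 = 0

[0, 2, 6, 4, 5, 0]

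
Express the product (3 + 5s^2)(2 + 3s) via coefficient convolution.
Ascending coefficients: a = [3, 0, 5], b = [2, 3]. c[0] = 3×2 = 6; c[1] = 3×3 + 0×2 = 9; c[2] = 0×3 + 5×2 = 10; c[3] = 5×3 = 15. Result coefficients: [6, 9, 10, 15] → 6 + 9s + 10s^2 + 15s^3

6 + 9s + 10s^2 + 15s^3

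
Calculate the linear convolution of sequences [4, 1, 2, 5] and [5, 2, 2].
y[0] = 4×5 = 20; y[1] = 4×2 + 1×5 = 13; y[2] = 4×2 + 1×2 + 2×5 = 20; y[3] = 1×2 + 2×2 + 5×5 = 31; y[4] = 2×2 + 5×2 = 14; y[5] = 5×2 = 10

[20, 13, 20, 31, 14, 10]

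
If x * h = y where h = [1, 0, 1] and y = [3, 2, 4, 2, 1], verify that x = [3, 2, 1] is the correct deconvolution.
Forward-compute [3, 2, 1] * [1, 0, 1]: y[0] = 3×1 = 3; y[1] = 3×0 + 2×1 = 2; y[2] = 3×1 + 2×0 + 1×1 = 4; y[3] = 2×1 + 1×0 = 2; y[4] = 1×1 = 1 → [3, 2, 4, 2, 1]. Matches given y = [3, 2, 4, 2, 1], so verified.

Verified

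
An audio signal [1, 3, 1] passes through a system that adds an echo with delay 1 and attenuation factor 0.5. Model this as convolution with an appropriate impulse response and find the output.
Direct-path + delayed-attenuated-path model → impulse response h = [1, 0.5] (1 at lag 0, 0.5 at lag 1). Output y[n] = x[n] + 0.5·x[n - 1] (with x[n] = 0 outside 0..2): y[0] = 1 + 0.5×0 = 1; y[1] = 3 + 0.5×1 = 3.5; y[2] = 1 + 0.5×3 = 2.5; y[3] = 0 + 0.5×1 = 0.5. So y = [1, 3.5, 2.5, 0.5]

[1, 3.5, 2.5, 0.5]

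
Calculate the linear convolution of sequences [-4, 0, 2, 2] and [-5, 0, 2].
y[0] = -4×-5 = 20; y[1] = -4×0 + 0×-5 = 0; y[2] = -4×2 + 0×0 + 2×-5 = -18; y[3] = 0×2 + 2×0 + 2×-5 = -10; y[4] = 2×2 + 2×0 = 4; y[5] = 2×2 = 4

[20, 0, -18, -10, 4, 4]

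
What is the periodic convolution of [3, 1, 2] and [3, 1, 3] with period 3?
Use y[k] = Σ_j s[j]·t[(k-j) mod 3]. y[0] = 3×3 + 1×3 + 2×1 = 14; y[1] = 3×1 + 1×3 + 2×3 = 12; y[2] = 3×3 + 1×1 + 2×3 = 16. Result: [14, 12, 16]

[14, 12, 16]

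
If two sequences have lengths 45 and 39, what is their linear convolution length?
Linear/full convolution length: m + n - 1 = 45 + 39 - 1 = 83

83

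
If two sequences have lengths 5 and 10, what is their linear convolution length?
Linear/full convolution length: m + n - 1 = 5 + 10 - 1 = 14

14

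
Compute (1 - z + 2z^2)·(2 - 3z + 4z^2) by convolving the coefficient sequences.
Ascending coefficients: a = [1, -1, 2], b = [2, -3, 4]. c[0] = 1×2 = 2; c[1] = 1×-3 + -1×2 = -5; c[2] = 1×4 + -1×-3 + 2×2 = 11; c[3] = -1×4 + 2×-3 = -10; c[4] = 2×4 = 8. Result coefficients: [2, -5, 11, -10, 8] → 2 - 5z + 11z^2 - 10z^3 + 8z^4

2 - 5z + 11z^2 - 10z^3 + 8z^4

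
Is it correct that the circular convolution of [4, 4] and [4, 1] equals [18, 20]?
Recompute circular convolution of [4, 4] and [4, 1]: y[0] = 4×4 + 4×1 = 20; y[1] = 4×1 + 4×4 = 20 → [20, 20]. Compare to given [18, 20]: they differ at index 0: given 18, correct 20, so answer: No

No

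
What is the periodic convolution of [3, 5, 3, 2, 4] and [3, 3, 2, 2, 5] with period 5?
Use y[k] = Σ_j x[j]·h[(k-j) mod 5]. y[0] = 3×3 + 5×5 + 3×2 + 2×2 + 4×3 = 56; y[1] = 3×3 + 5×3 + 3×5 + 2×2 + 4×2 = 51; y[2] = 3×2 + 5×3 + 3×3 + 2×5 + 4×2 = 48; y[3] = 3×2 + 5×2 + 3×3 + 2×3 + 4×5 = 51; y[4] = 3×5 + 5×2 + 3×2 + 2×3 + 4×3 = 49. Result: [56, 51, 48, 51, 49]

[56, 51, 48, 51, 49]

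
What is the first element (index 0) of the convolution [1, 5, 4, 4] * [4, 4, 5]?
Use y[k] = Σ_i a[i]·b[k-i] at k=0. y[0] = 1×4 = 4

4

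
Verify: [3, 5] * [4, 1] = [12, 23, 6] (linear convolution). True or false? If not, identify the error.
Recompute linear convolution of [3, 5] and [4, 1]: y[0] = 3×4 = 12; y[1] = 3×1 + 5×4 = 23; y[2] = 5×1 = 5 → [12, 23, 5]. Compare to given [12, 23, 6]: they differ at index 2: given 6, correct 5, so answer: No

No. Error at index 2: given 6, correct 5.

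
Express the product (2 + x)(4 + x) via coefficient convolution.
Ascending coefficients: a = [2, 1], b = [4, 1]. c[0] = 2×4 = 8; c[1] = 2×1 + 1×4 = 6; c[2] = 1×1 = 1. Result coefficients: [8, 6, 1] → 8 + 6x + x^2

8 + 6x + x^2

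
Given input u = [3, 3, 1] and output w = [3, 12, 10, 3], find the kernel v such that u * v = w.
Output length 4 = len(u) + len(v) - 1 ⇒ len(v) = 2. Solve v forward using v[k] = (w[k] - Σ_{i≥1} u[i]·v[k-i]) / u[0]: v[0] = w[0] / u[0] = 3 / 3 = 1; v[1] = (w[1] - 3×1) / u[0] = (12 - 3×1) / 3 = 3. So v = [1, 3]. Forward-check [3, 3, 1] * [1, 3]: w[0] = 3×1 = 3; w[1] = 3×3 + 3×1 = 12; w[2] = 3×3 + 1×1 = 10; w[3] = 1×3 = 3 → [3, 12, 10, 3] ✓

[1, 3]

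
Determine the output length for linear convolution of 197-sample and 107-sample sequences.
Linear/full convolution length: m + n - 1 = 197 + 107 - 1 = 303

303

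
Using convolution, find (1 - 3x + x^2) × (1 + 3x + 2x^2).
Ascending coefficients: a = [1, -3, 1], b = [1, 3, 2]. c[0] = 1×1 = 1; c[1] = 1×3 + -3×1 = 0; c[2] = 1×2 + -3×3 + 1×1 = -6; c[3] = -3×2 + 1×3 = -3; c[4] = 1×2 = 2. Result coefficients: [1, 0, -6, -3, 2] → 1 - 6x^2 - 3x^3 + 2x^4

1 - 6x^2 - 3x^3 + 2x^4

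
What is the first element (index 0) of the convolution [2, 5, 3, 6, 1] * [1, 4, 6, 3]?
Use y[k] = Σ_i a[i]·b[k-i] at k=0. y[0] = 2×1 = 2

2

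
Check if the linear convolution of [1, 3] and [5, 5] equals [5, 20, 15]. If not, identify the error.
Recompute linear convolution of [1, 3] and [5, 5]: y[0] = 1×5 = 5; y[1] = 1×5 + 3×5 = 20; y[2] = 3×5 = 15 → [5, 20, 15]. Given [5, 20, 15] matches, so answer: Yes

Yes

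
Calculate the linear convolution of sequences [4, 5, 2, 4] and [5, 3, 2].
y[0] = 4×5 = 20; y[1] = 4×3 + 5×5 = 37; y[2] = 4×2 + 5×3 + 2×5 = 33; y[3] = 5×2 + 2×3 + 4×5 = 36; y[4] = 2×2 + 4×3 = 16; y[5] = 4×2 = 8

[20, 37, 33, 36, 16, 8]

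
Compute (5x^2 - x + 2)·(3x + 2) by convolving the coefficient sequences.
Ascending coefficients: a = [2, -1, 5], b = [2, 3]. c[0] = 2×2 = 4; c[1] = 2×3 + -1×2 = 4; c[2] = -1×3 + 5×2 = 7; c[3] = 5×3 = 15. Result coefficients: [4, 4, 7, 15] → 15x^3 + 7x^2 + 4x + 4

15x^3 + 7x^2 + 4x + 4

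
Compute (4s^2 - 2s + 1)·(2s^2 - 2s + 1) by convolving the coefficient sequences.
Ascending coefficients: a = [1, -2, 4], b = [1, -2, 2]. c[0] = 1×1 = 1; c[1] = 1×-2 + -2×1 = -4; c[2] = 1×2 + -2×-2 + 4×1 = 10; c[3] = -2×2 + 4×-2 = -12; c[4] = 4×2 = 8. Result coefficients: [1, -4, 10, -12, 8] → 8s^4 - 12s^3 + 10s^2 - 4s + 1

8s^4 - 12s^3 + 10s^2 - 4s + 1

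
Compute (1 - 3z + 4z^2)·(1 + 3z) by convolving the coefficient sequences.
Ascending coefficients: a = [1, -3, 4], b = [1, 3]. c[0] = 1×1 = 1; c[1] = 1×3 + -3×1 = 0; c[2] = -3×3 + 4×1 = -5; c[3] = 4×3 = 12. Result coefficients: [1, 0, -5, 12] → 1 - 5z^2 + 12z^3

1 - 5z^2 + 12z^3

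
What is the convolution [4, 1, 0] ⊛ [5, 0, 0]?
y[0] = 4×5 = 20; y[1] = 4×0 + 1×5 = 5; y[2] = 4×0 + 1×0 + 0×5 = 0; y[3] = 1×0 + 0×0 = 0; y[4] = 0×0 = 0

[20, 5, 0, 0, 0]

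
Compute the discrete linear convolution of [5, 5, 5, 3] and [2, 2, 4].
y[0] = 5×2 = 10; y[1] = 5×2 + 5×2 = 20; y[2] = 5×4 + 5×2 + 5×2 = 40; y[3] = 5×4 + 5×2 + 3×2 = 36; y[4] = 5×4 + 3×2 = 26; y[5] = 3×4 = 12

[10, 20, 40, 36, 26, 12]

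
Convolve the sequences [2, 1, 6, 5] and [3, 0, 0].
y[0] = 2×3 = 6; y[1] = 2×0 + 1×3 = 3; y[2] = 2×0 + 1×0 + 6×3 = 18; y[3] = 1×0 + 6×0 + 5×3 = 15; y[4] = 6×0 + 5×0 = 0; y[5] = 5×0 = 0

[6, 3, 18, 15, 0, 0]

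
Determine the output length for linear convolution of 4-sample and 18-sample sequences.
Linear/full convolution length: m + n - 1 = 4 + 18 - 1 = 21

21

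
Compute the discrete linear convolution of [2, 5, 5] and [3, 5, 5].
y[0] = 2×3 = 6; y[1] = 2×5 + 5×3 = 25; y[2] = 2×5 + 5×5 + 5×3 = 50; y[3] = 5×5 + 5×5 = 50; y[4] = 5×5 = 25

[6, 25, 50, 50, 25]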